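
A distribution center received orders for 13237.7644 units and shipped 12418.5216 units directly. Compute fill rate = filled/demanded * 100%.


FR = 12418.5216 / 13237.7644 * 100 = 93.8113

93.8113%


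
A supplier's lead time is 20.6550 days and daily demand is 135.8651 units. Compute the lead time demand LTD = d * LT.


LTD = 135.8651 * 20.6550 = 2806.2936

2806.2936 units


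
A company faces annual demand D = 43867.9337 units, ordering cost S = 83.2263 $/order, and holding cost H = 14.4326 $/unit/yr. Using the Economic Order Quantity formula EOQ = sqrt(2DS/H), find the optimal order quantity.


2*D*S = 2 * 43867.9337 * 83.2263 = 7301931.6210
2*D*S/H = 505933.2082
EOQ = sqrt(505933.2082) = 711.2898

711.2898 units


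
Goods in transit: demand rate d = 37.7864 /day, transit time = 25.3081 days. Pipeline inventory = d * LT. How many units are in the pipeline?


Pipeline = 37.7864 * 25.3081 = 956.3020

956.3020 units


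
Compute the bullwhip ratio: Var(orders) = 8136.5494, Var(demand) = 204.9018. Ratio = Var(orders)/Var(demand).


BW = 8136.5494 / 204.9018 = 39.7095

39.7095


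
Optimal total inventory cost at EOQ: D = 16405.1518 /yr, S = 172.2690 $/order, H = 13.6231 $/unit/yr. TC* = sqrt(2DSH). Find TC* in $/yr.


2*D*S*H = 77000461.1740
TC* = sqrt(77000461.1740) = 8774.9907

8774.9907 $/yr


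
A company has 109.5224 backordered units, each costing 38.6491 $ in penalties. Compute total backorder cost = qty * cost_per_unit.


Total = 109.5224 * 38.6491 = 4232.9422

4232.9422 $


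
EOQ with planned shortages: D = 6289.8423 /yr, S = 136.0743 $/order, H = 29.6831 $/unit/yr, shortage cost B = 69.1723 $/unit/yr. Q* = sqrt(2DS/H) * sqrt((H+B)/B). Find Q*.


sqrt(2DS/H) = 240.1421
sqrt((H+B)/B) = 1.1955
Q* = 240.1421 * 1.1955 = 287.0796

287.0796 units


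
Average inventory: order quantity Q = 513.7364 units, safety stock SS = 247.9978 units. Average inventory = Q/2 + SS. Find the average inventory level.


Q/2 = 256.8682
Avg = 256.8682 + 247.9978 = 504.8660

504.8660 units


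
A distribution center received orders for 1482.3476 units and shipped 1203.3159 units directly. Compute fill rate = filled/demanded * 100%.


FR = 1203.3159 / 1482.3476 * 100 = 81.1764

81.1764%


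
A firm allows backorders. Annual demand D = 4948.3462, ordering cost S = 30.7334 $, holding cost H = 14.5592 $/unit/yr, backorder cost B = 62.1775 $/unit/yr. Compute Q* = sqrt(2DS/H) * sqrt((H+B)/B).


sqrt(2DS/H) = 144.5378
sqrt((H+B)/B) = 1.1109
Q* = 144.5378 * 1.1109 = 160.5708

160.5708 units


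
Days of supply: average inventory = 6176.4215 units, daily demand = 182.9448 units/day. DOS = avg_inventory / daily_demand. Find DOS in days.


DOS = 6176.4215 / 182.9448 = 33.7611

33.7611 days


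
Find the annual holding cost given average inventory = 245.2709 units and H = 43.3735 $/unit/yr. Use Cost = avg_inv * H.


Cost = 245.2709 * 43.3735 = 10638.2574

10638.2574 $/yr


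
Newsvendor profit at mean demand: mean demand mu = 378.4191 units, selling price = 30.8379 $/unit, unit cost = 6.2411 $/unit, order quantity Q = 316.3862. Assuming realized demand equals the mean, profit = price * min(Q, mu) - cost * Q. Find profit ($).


Sales at mu = min(316.3862, 378.4191) = 316.3862
Revenue = 30.8379 * 316.3862 = 9756.6860
Total cost = 6.2411 * 316.3862 = 1974.5979
Profit = 9756.6860 - 1974.5979 = 7782.0881

7782.0881 $


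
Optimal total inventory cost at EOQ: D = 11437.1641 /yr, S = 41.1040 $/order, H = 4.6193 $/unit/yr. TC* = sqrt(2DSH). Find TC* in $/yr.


2*D*S*H = 4343187.7464
TC* = sqrt(4343187.7464) = 2084.0316

2084.0316 $/yr


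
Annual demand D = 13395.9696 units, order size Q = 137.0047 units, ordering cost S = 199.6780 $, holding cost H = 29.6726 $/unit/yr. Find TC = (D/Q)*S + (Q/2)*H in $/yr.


Ordering cost = D*S/Q = 19524.0048
Holding cost = Q*H/2 = 2032.6428
TC = 19524.0048 + 2032.6428 = 21556.6476

21556.6476 $/yr


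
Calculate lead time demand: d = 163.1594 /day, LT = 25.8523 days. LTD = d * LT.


LTD = 163.1594 * 25.8523 = 4218.0458

4218.0458 units


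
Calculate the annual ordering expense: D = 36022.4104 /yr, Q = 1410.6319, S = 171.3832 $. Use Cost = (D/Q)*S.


Number of orders = D/Q = 25.5364
Cost = 25.5364 * 171.3832 = 4376.5039

4376.5039 $/yr


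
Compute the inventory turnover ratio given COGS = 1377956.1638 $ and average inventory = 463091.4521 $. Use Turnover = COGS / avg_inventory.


Turnover = 1377956.1638 / 463091.4521 = 2.9756

2.9756


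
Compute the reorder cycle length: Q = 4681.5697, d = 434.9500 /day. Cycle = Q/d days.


Cycle = 4681.5697 / 434.9500 = 10.7635

10.7635 days


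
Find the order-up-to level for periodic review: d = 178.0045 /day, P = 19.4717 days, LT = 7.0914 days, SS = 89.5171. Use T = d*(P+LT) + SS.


P + LT = 26.5631
d*(P+LT) = 178.0045 * 26.5631 = 4728.3513
T = 4728.3513 + 89.5171 = 4817.8684

4817.8684 units


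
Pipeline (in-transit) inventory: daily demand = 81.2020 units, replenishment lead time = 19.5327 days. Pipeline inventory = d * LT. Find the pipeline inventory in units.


Pipeline = 81.2020 * 19.5327 = 1586.0943

1586.0943 units


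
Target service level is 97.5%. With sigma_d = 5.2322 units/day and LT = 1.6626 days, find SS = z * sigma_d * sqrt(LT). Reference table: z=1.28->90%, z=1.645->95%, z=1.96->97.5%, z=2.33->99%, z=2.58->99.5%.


From the table, SL = 97.5% corresponds to z = 1.96
sqrt(LT) = sqrt(1.6626) = 1.2894
SS = 1.96 * 5.2322 * 1.2894 = 13.2231

13.2231 units


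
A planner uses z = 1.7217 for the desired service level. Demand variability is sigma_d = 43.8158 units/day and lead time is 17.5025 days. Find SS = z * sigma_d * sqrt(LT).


sqrt(LT) = sqrt(17.5025) = 4.1836
SS = 1.7217 * 43.8158 * 4.1836 = 315.6009

315.6009 units


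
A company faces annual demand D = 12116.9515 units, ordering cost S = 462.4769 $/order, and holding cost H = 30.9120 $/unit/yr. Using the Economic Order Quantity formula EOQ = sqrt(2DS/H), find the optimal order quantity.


2*D*S = 2 * 12116.9515 * 462.4769 = 11207620.3343
2*D*S/H = 362565.3576
EOQ = sqrt(362565.3576) = 602.1340

602.1340 units


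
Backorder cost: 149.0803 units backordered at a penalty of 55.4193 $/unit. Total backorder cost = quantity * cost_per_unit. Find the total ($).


Total = 149.0803 * 55.4193 = 8261.9259

8261.9259 $


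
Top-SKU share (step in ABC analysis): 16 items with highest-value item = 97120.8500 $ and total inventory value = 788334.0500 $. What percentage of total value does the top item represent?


Top item = 97120.8500
Total = 788334.0500
Percentage = 97120.8500 / 788334.0500 * 100 = 12.3198

12.3198%


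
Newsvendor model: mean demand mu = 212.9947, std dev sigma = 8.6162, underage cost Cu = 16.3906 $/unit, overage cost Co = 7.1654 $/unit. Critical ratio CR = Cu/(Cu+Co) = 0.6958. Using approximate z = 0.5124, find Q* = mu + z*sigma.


CR = Cu/(Cu+Co) = 16.3906/(16.3906+7.1654) = 0.6958
z = 0.5124
Q* = 212.9947 + 0.5124 * 8.6162 = 217.4096

217.4096 units


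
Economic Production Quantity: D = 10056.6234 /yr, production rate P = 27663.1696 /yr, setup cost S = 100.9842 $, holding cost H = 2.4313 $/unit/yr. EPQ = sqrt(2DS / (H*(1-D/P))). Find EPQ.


1 - D/P = 1 - 0.3635 = 0.6365
H*(1-D/P) = 1.5474
2DS = 2031120.1375
EPQ = sqrt(1312577.1229) = 1145.6776

1145.6776 units


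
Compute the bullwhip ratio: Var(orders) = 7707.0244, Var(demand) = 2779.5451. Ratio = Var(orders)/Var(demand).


BW = 7707.0244 / 2779.5451 = 2.7728

2.7728


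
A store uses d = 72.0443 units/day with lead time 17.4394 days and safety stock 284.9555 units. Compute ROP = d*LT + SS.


d*LT = 72.0443 * 17.4394 = 1256.4094
ROP = 1256.4094 + 284.9555 = 1541.3649

1541.3649 units


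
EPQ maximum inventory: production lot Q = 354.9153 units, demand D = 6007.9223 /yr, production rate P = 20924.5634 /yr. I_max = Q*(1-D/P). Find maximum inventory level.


D/P = 0.2871
1 - D/P = 0.7129
I_max = 354.9153 * 0.7129 = 253.0110

253.0110 units


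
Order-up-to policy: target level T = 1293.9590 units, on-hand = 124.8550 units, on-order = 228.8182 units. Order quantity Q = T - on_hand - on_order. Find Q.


Inventory position = OH + OO = 124.8550 + 228.8182 = 353.6732
Q = 1293.9590 - 353.6732 = 940.2858

940.2858 units


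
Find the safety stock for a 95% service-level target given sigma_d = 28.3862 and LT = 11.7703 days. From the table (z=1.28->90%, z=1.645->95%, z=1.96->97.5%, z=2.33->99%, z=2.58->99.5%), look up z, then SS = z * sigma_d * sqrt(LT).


From the table, SL = 95% corresponds to z = 1.645
sqrt(LT) = sqrt(11.7703) = 3.4308
SS = 1.645 * 28.3862 * 3.4308 = 160.2016

160.2016 units


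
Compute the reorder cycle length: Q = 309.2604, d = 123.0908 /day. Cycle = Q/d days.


Cycle = 309.2604 / 123.0908 = 2.5125

2.5125 days


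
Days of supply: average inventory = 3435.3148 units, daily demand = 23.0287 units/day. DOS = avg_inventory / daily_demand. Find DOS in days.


DOS = 3435.3148 / 23.0287 = 149.1754

149.1754 days


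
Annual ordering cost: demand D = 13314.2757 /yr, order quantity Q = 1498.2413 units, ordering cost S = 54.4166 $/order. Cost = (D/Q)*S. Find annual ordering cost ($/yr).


Number of orders = D/Q = 8.8866
Cost = 8.8866 * 54.4166 = 483.5787

483.5787 $/yr


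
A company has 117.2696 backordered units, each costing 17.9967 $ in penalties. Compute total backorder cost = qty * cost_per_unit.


Total = 117.2696 * 17.9967 = 2110.4658

2110.4658 $


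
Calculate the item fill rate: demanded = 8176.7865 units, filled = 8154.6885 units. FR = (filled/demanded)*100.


FR = 8154.6885 / 8176.7865 * 100 = 99.7297

99.7297%


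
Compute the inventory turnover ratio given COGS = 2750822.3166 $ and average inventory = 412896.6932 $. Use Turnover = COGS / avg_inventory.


Turnover = 2750822.3166 / 412896.6932 = 6.6623

6.6623


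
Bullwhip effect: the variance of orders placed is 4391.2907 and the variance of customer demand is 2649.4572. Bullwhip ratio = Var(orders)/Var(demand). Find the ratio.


BW = 4391.2907 / 2649.4572 = 1.6574

1.6574


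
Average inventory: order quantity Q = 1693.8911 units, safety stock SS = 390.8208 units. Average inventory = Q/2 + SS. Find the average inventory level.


Q/2 = 846.9456
Avg = 846.9456 + 390.8208 = 1237.7664

1237.7664 units


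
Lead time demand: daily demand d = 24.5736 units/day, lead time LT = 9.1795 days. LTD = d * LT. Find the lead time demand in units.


LTD = 24.5736 * 9.1795 = 225.5734

225.5734 units


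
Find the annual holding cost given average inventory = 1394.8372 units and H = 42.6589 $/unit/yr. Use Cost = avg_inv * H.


Cost = 1394.8372 * 42.6589 = 59502.2206

59502.2206 $/yr


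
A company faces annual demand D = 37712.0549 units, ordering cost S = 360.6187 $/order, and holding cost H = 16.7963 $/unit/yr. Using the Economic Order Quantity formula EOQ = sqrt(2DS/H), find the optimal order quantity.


2*D*S = 2 * 37712.0549 * 360.6187 = 27199344.4247
2*D*S/H = 1619365.2426
EOQ = sqrt(1619365.2426) = 1272.5428

1272.5428 units


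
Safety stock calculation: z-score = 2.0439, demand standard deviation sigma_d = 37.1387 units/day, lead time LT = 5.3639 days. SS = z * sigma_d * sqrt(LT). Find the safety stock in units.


sqrt(LT) = sqrt(5.3639) = 2.3160
SS = 2.0439 * 37.1387 * 2.3160 = 175.8032

175.8032 units


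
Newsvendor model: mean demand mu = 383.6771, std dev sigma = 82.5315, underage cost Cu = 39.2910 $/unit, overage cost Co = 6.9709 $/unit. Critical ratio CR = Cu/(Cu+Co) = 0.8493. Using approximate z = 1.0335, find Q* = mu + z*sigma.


CR = Cu/(Cu+Co) = 39.2910/(39.2910+6.9709) = 0.8493
z = 1.0335
Q* = 383.6771 + 1.0335 * 82.5315 = 468.9734

468.9734 units


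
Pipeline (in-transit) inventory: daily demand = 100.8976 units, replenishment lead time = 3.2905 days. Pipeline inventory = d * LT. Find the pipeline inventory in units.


Pipeline = 100.8976 * 3.2905 = 332.0036

332.0036 units


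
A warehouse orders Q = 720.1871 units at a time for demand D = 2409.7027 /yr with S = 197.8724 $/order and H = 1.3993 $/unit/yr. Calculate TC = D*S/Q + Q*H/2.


Ordering cost = D*S/Q = 662.0691
Holding cost = Q*H/2 = 503.8789
TC = 662.0691 + 503.8789 = 1165.9480

1165.9480 $/yr


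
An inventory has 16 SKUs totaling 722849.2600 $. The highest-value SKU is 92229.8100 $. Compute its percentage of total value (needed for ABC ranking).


Top item = 92229.8100
Total = 722849.2600
Percentage = 92229.8100 / 722849.2600 * 100 = 12.7592

12.7592%


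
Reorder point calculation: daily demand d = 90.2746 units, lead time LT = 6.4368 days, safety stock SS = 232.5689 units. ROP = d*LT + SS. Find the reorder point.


d*LT = 90.2746 * 6.4368 = 581.0795
ROP = 581.0795 + 232.5689 = 813.6484

813.6484 units


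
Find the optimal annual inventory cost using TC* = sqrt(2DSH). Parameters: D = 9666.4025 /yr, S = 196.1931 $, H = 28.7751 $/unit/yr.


2*D*S*H = 109142888.0285
TC* = sqrt(109142888.0285) = 10447.1474

10447.1474 $/yr


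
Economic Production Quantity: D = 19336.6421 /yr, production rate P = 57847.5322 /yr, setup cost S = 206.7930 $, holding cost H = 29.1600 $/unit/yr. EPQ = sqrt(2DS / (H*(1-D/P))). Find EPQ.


1 - D/P = 1 - 0.3343 = 0.6657
H*(1-D/P) = 19.4127
2DS = 7997364.4596
EPQ = sqrt(411965.3112) = 641.8452

641.8452 units


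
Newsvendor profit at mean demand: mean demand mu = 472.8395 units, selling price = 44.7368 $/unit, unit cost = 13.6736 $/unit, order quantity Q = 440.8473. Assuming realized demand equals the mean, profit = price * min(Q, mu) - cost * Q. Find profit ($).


Sales at mu = min(440.8473, 472.8395) = 440.8473
Revenue = 44.7368 * 440.8473 = 19722.0975
Total cost = 13.6736 * 440.8473 = 6027.9696
Profit = 19722.0975 - 6027.9696 = 13694.1278

13694.1278 $


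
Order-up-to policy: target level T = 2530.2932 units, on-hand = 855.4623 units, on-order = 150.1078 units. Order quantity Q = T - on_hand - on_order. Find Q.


Inventory position = OH + OO = 855.4623 + 150.1078 = 1005.5701
Q = 2530.2932 - 1005.5701 = 1524.7231

1524.7231 units


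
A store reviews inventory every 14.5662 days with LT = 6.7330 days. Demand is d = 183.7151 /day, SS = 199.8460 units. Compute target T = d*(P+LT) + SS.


P + LT = 21.2992
d*(P+LT) = 183.7151 * 21.2992 = 3912.9847
T = 3912.9847 + 199.8460 = 4112.8307

4112.8307 units


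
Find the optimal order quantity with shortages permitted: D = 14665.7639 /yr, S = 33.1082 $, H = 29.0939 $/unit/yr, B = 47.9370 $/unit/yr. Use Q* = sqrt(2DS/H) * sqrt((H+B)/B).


sqrt(2DS/H) = 182.6982
sqrt((H+B)/B) = 1.2676
Q* = 182.6982 * 1.2676 = 231.5961

231.5961 units


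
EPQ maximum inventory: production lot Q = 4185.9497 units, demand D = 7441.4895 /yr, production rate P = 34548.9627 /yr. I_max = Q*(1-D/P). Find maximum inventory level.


D/P = 0.2154
1 - D/P = 0.7846
I_max = 4185.9497 * 0.7846 = 3284.3394

3284.3394 units


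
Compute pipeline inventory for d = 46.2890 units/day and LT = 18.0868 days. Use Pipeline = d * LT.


Pipeline = 46.2890 * 18.0868 = 837.2199

837.2199 units


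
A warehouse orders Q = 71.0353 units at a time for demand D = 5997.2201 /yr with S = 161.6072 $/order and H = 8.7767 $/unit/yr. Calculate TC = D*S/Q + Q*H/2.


Ordering cost = D*S/Q = 13643.8355
Holding cost = Q*H/2 = 311.7278
TC = 13643.8355 + 311.7278 = 13955.5633

13955.5633 $/yr


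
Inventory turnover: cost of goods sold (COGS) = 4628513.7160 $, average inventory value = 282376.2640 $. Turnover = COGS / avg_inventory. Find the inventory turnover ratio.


Turnover = 4628513.7160 / 282376.2640 = 16.3913

16.3913


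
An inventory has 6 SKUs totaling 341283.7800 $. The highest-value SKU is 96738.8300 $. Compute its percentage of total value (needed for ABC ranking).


Top item = 96738.8300
Total = 341283.7800
Percentage = 96738.8300 / 341283.7800 * 100 = 28.3456

28.3456%


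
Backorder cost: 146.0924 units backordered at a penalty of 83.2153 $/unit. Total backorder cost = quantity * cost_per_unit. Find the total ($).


Total = 146.0924 * 83.2153 = 12157.1229

12157.1229 $


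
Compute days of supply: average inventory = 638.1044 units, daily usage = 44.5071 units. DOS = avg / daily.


DOS = 638.1044 / 44.5071 = 14.3371

14.3371 days


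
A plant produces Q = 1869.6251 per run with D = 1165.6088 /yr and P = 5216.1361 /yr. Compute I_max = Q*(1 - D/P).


D/P = 0.2235
1 - D/P = 0.7765
I_max = 1869.6251 * 0.7765 = 1451.8347

1451.8347 units


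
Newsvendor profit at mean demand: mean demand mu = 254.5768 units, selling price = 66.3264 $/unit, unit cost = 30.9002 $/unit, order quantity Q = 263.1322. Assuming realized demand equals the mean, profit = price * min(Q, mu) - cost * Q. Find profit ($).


Sales at mu = min(263.1322, 254.5768) = 254.5768
Revenue = 66.3264 * 254.5768 = 16885.1627
Total cost = 30.9002 * 263.1322 = 8130.8376
Profit = 16885.1627 - 8130.8376 = 8754.3251

8754.3251 $


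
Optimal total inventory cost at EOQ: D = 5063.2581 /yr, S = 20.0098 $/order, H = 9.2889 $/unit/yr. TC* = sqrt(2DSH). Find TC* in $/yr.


2*D*S*H = 1882205.7557
TC* = sqrt(1882205.7557) = 1371.9350

1371.9350 $/yr


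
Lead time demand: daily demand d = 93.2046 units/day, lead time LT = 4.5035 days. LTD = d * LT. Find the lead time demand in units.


LTD = 93.2046 * 4.5035 = 419.7469

419.7469 units


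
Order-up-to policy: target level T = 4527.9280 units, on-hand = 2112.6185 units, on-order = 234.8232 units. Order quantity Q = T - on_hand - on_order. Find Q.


Inventory position = OH + OO = 2112.6185 + 234.8232 = 2347.4417
Q = 4527.9280 - 2347.4417 = 2180.4863

2180.4863 units


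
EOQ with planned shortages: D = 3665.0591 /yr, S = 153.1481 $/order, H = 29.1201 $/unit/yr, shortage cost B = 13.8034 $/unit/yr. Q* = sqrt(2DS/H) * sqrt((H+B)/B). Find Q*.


sqrt(2DS/H) = 196.3427
sqrt((H+B)/B) = 1.7634
Q* = 196.3427 * 1.7634 = 346.2337

346.2337 units


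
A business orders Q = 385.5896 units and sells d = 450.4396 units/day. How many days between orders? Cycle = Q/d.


Cycle = 385.5896 / 450.4396 = 0.8560

0.8560 days


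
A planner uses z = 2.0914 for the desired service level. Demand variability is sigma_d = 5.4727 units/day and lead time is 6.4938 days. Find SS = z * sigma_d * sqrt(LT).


sqrt(LT) = sqrt(6.4938) = 2.5483
SS = 2.0914 * 5.4727 * 2.5483 = 29.1668

29.1668 units


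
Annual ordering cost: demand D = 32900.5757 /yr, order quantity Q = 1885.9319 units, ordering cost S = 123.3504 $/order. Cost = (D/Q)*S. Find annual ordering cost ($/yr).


Number of orders = D/Q = 17.4453
Cost = 17.4453 * 123.3504 = 2151.8800

2151.8800 $/yr


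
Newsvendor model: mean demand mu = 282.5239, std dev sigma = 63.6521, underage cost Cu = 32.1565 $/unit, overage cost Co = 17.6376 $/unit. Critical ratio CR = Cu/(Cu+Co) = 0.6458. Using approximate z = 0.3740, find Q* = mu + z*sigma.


CR = Cu/(Cu+Co) = 32.1565/(32.1565+17.6376) = 0.6458
z = 0.3740
Q* = 282.5239 + 0.3740 * 63.6521 = 306.3298

306.3298 units


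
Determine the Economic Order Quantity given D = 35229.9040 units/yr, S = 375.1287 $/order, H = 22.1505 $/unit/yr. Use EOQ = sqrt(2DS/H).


2*D*S = 2 * 35229.9040 * 375.1287 = 26431496.1773
2*D*S/H = 1193268.6024
EOQ = sqrt(1193268.6024) = 1092.3683

1092.3683 units


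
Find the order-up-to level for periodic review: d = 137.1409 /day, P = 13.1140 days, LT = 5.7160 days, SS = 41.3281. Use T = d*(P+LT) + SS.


P + LT = 18.8300
d*(P+LT) = 137.1409 * 18.8300 = 2582.3631
T = 2582.3631 + 41.3281 = 2623.6912

2623.6912 units


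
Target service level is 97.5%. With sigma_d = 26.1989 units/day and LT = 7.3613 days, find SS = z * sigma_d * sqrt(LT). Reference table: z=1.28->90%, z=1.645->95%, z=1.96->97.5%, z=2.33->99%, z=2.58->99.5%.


From the table, SL = 97.5% corresponds to z = 1.96
sqrt(LT) = sqrt(7.3613) = 2.7132
SS = 1.96 * 26.1989 * 2.7132 = 139.3209

139.3209 units


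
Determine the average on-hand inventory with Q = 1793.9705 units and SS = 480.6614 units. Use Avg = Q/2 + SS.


Q/2 = 896.9852
Avg = 896.9852 + 480.6614 = 1377.6466

1377.6466 units


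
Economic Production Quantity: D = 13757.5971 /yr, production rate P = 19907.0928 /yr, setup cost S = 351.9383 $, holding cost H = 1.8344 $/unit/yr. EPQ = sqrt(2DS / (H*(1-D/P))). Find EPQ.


1 - D/P = 1 - 0.6911 = 0.3089
H*(1-D/P) = 0.5667
2DS = 9683650.6709
EPQ = sqrt(17088872.5724) = 4133.8690

4133.8690 units


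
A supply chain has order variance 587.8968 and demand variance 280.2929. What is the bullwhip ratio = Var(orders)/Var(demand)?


BW = 587.8968 / 280.2929 = 2.0974

2.0974


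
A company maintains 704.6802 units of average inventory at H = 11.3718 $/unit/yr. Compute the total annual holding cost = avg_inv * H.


Cost = 704.6802 * 11.3718 = 8013.4823

8013.4823 $/yr


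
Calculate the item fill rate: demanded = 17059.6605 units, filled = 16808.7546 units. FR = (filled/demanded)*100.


FR = 16808.7546 / 17059.6605 * 100 = 98.5292

98.5292%


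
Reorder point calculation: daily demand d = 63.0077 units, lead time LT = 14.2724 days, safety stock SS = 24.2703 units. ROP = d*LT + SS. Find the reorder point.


d*LT = 63.0077 * 14.2724 = 899.2711
ROP = 899.2711 + 24.2703 = 923.5414

923.5414 units


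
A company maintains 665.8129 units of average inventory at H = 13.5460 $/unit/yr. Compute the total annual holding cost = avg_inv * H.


Cost = 665.8129 * 13.5460 = 9019.1015

9019.1015 $/yr


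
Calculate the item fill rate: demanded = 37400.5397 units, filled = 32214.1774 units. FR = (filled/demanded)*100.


FR = 32214.1774 / 37400.5397 * 100 = 86.1329

86.1329%


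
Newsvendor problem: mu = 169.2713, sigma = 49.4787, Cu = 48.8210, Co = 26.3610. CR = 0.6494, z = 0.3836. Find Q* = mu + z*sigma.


CR = Cu/(Cu+Co) = 48.8210/(48.8210+26.3610) = 0.6494
z = 0.3836
Q* = 169.2713 + 0.3836 * 49.4787 = 188.2513

188.2513 units


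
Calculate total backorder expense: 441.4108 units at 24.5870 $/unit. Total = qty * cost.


Total = 441.4108 * 24.5870 = 10852.9673

10852.9673 $


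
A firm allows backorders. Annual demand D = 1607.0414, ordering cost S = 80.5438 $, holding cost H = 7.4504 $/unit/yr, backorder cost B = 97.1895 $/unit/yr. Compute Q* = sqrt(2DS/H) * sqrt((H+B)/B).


sqrt(2DS/H) = 186.4038
sqrt((H+B)/B) = 1.0376
Q* = 186.4038 * 1.0376 = 193.4166

193.4166 units


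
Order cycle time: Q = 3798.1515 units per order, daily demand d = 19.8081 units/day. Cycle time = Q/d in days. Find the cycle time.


Cycle = 3798.1515 / 19.8081 = 191.7474

191.7474 days


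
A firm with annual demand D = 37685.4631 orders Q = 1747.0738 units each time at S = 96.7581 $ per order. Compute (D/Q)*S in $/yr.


Number of orders = D/Q = 21.5706
Cost = 21.5706 * 96.7581 = 2087.1321

2087.1321 $/yr


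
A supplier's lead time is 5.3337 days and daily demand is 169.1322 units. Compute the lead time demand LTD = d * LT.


LTD = 169.1322 * 5.3337 = 902.1004

902.1004 units


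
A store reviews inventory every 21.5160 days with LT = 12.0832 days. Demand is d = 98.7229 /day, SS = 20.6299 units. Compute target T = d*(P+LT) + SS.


P + LT = 33.5992
d*(P+LT) = 98.7229 * 33.5992 = 3317.0105
T = 3317.0105 + 20.6299 = 3337.6404

3337.6404 units


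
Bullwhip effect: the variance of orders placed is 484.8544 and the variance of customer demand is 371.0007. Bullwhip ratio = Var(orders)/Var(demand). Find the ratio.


BW = 484.8544 / 371.0007 = 1.3069

1.3069


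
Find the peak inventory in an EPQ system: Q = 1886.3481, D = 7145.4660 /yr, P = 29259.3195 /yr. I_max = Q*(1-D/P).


D/P = 0.2442
1 - D/P = 0.7558
I_max = 1886.3481 * 0.7558 = 1425.6800

1425.6800 units


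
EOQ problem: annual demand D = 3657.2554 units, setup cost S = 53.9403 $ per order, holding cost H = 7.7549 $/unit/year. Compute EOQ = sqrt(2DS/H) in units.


2*D*S = 2 * 3657.2554 * 53.9403 = 394546.9069
2*D*S/H = 50877.1108
EOQ = sqrt(50877.1108) = 225.5596

225.5596 units


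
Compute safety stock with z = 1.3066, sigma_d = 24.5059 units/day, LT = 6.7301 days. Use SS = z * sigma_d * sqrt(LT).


sqrt(LT) = sqrt(6.7301) = 2.5942
SS = 1.3066 * 24.5059 * 2.5942 = 83.0661

83.0661 units


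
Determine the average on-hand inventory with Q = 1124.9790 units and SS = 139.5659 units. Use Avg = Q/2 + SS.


Q/2 = 562.4895
Avg = 562.4895 + 139.5659 = 702.0554

702.0554 units


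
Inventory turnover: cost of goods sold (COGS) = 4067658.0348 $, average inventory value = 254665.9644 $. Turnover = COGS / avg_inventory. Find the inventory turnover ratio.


Turnover = 4067658.0348 / 254665.9644 = 15.9725

15.9725


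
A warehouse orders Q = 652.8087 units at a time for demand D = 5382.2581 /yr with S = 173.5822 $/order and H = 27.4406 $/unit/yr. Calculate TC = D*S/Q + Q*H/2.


Ordering cost = D*S/Q = 1431.1455
Holding cost = Q*H/2 = 8956.7312
TC = 1431.1455 + 8956.7312 = 10387.8767

10387.8767 $/yr


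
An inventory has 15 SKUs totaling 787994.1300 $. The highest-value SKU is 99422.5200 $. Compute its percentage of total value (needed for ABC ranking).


Top item = 99422.5200
Total = 787994.1300
Percentage = 99422.5200 / 787994.1300 * 100 = 12.6172

12.6172%


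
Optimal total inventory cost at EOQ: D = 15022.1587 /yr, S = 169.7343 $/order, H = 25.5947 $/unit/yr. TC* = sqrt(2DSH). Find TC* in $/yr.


2*D*S*H = 130521482.6601
TC* = sqrt(130521482.6601) = 11424.5999

11424.5999 $/yr


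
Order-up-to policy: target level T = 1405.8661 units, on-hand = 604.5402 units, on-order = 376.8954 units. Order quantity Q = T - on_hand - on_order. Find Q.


Inventory position = OH + OO = 604.5402 + 376.8954 = 981.4356
Q = 1405.8661 - 981.4356 = 424.4305

424.4305 units


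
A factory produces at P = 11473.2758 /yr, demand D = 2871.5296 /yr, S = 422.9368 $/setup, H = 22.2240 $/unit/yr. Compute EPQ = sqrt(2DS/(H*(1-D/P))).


1 - D/P = 1 - 0.2503 = 0.7497
H*(1-D/P) = 16.6618
2DS = 2428951.0803
EPQ = sqrt(145779.7996) = 381.8112

381.8112 units


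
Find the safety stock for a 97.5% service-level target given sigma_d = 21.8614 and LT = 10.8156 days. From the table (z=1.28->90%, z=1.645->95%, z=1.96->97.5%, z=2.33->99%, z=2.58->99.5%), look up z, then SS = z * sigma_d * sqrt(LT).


From the table, SL = 97.5% corresponds to z = 1.96
sqrt(LT) = sqrt(10.8156) = 3.2887
SS = 1.96 * 21.8614 * 3.2887 = 140.9157

140.9157 units


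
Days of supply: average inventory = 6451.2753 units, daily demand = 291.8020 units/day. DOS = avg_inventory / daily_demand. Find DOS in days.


DOS = 6451.2753 / 291.8020 = 22.1084

22.1084 days


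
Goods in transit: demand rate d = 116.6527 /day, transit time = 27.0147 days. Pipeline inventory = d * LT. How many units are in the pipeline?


Pipeline = 116.6527 * 27.0147 = 3151.3377

3151.3377 units


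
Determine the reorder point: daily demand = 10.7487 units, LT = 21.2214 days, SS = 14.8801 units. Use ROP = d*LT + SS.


d*LT = 10.7487 * 21.2214 = 228.1025
ROP = 228.1025 + 14.8801 = 242.9826

242.9826 units


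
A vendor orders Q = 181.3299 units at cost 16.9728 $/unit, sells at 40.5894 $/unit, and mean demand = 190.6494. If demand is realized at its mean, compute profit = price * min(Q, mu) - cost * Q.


Sales at mu = min(181.3299, 190.6494) = 181.3299
Revenue = 40.5894 * 181.3299 = 7360.0718
Total cost = 16.9728 * 181.3299 = 3077.6761
Profit = 7360.0718 - 3077.6761 = 4282.3957

4282.3957 $


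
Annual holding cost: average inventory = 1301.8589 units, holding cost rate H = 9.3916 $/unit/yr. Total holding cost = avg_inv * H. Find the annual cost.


Cost = 1301.8589 * 9.3916 = 12226.5380

12226.5380 $/yr


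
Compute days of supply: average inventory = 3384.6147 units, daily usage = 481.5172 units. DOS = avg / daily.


DOS = 3384.6147 / 481.5172 = 7.0291

7.0291 days


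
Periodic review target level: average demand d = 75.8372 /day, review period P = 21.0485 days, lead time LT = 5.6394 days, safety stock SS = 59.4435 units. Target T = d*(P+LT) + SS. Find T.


P + LT = 26.6879
d*(P+LT) = 75.8372 * 26.6879 = 2023.9356
T = 2023.9356 + 59.4435 = 2083.3791

2083.3791 units


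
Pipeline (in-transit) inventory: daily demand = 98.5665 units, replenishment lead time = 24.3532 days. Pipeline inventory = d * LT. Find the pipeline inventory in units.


Pipeline = 98.5665 * 24.3532 = 2400.4097

2400.4097 units


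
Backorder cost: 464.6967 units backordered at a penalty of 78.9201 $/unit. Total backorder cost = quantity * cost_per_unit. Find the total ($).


Total = 464.6967 * 78.9201 = 36673.9100

36673.9100 $


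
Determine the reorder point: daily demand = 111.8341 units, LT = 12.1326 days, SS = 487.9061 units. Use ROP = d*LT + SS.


d*LT = 111.8341 * 12.1326 = 1356.8384
ROP = 1356.8384 + 487.9061 = 1844.7445

1844.7445 units


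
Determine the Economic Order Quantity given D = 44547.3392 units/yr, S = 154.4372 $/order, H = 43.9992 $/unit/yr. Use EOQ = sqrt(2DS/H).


2*D*S = 2 * 44547.3392 * 154.4372 = 13759532.6670
2*D*S/H = 312722.3374
EOQ = sqrt(312722.3374) = 559.2158

559.2158 units


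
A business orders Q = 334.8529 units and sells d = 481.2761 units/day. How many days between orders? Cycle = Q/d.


Cycle = 334.8529 / 481.2761 = 0.6958

0.6958 days


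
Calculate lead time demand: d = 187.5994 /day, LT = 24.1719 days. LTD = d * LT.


LTD = 187.5994 * 24.1719 = 4534.6339

4534.6339 units


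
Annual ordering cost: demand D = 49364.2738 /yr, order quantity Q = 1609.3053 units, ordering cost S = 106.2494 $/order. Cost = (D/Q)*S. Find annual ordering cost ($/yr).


Number of orders = D/Q = 30.6743
Cost = 30.6743 * 106.2494 = 3259.1233

3259.1233 $/yr


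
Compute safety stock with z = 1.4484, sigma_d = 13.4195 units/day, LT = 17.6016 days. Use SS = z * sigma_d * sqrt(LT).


sqrt(LT) = sqrt(17.6016) = 4.1954
SS = 1.4484 * 13.4195 * 4.1954 = 81.5457

81.5457 units


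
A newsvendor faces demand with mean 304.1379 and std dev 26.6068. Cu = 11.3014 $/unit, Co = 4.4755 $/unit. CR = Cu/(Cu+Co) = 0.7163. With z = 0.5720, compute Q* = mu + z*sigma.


CR = Cu/(Cu+Co) = 11.3014/(11.3014+4.4755) = 0.7163
z = 0.5720
Q* = 304.1379 + 0.5720 * 26.6068 = 319.3570

319.3570 units


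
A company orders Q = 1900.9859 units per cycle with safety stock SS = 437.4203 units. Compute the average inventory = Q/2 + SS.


Q/2 = 950.4929
Avg = 950.4929 + 437.4203 = 1387.9133

1387.9133 units


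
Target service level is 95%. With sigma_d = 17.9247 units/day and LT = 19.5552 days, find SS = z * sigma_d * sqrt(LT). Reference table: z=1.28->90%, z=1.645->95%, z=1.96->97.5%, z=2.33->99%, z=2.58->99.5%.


From the table, SL = 95% corresponds to z = 1.645
sqrt(LT) = sqrt(19.5552) = 4.4221
SS = 1.645 * 17.9247 * 4.4221 = 130.3914

130.3914 units


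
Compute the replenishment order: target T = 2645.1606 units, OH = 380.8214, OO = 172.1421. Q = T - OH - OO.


Inventory position = OH + OO = 380.8214 + 172.1421 = 552.9635
Q = 2645.1606 - 552.9635 = 2092.1971

2092.1971 units


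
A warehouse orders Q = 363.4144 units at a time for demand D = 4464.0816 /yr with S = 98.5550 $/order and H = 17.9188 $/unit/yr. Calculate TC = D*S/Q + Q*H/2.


Ordering cost = D*S/Q = 1210.6223
Holding cost = Q*H/2 = 3255.9750
TC = 1210.6223 + 3255.9750 = 4466.5972

4466.5972 $/yr


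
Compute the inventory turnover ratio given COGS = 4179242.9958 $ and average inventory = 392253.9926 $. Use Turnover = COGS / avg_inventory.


Turnover = 4179242.9958 / 392253.9926 = 10.6544

10.6544


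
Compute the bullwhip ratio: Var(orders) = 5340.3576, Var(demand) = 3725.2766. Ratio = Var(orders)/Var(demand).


BW = 5340.3576 / 3725.2766 = 1.4335

1.4335


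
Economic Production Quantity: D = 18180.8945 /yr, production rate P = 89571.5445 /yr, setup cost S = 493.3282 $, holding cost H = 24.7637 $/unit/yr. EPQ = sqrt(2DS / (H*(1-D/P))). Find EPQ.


1 - D/P = 1 - 0.2030 = 0.7970
H*(1-D/P) = 19.7373
2DS = 17938295.9161
EPQ = sqrt(908854.5309) = 953.3386

953.3386 units


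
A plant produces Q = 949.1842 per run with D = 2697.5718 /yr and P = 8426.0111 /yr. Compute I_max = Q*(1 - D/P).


D/P = 0.3201
1 - D/P = 0.6799
I_max = 949.1842 * 0.6799 = 645.3046

645.3046 units


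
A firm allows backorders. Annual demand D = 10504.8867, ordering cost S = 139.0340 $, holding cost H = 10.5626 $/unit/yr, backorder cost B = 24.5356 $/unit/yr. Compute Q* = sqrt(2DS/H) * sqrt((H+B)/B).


sqrt(2DS/H) = 525.8789
sqrt((H+B)/B) = 1.1960
Q* = 525.8789 * 1.1960 = 628.9699

628.9699 units


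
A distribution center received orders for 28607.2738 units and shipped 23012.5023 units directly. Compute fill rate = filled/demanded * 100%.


FR = 23012.5023 / 28607.2738 * 100 = 80.4428

80.4428%


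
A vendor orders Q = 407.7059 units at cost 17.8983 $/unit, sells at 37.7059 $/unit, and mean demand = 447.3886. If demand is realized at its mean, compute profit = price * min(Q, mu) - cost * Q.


Sales at mu = min(407.7059, 447.3886) = 407.7059
Revenue = 37.7059 * 407.7059 = 15372.9179
Total cost = 17.8983 * 407.7059 = 7297.2425
Profit = 15372.9179 - 7297.2425 = 8075.6754

8075.6754 $


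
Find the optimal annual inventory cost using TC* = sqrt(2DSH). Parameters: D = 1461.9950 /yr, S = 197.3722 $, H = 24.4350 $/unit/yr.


2*D*S*H = 14101788.8754
TC* = sqrt(14101788.8754) = 3755.2349

3755.2349 $/yr


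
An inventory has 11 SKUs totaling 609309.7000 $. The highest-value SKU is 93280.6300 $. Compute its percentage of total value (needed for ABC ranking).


Top item = 93280.6300
Total = 609309.7000
Percentage = 93280.6300 / 609309.7000 * 100 = 15.3092

15.3092%


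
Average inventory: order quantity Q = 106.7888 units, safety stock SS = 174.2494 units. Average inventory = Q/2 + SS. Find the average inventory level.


Q/2 = 53.3944
Avg = 53.3944 + 174.2494 = 227.6438

227.6438 units


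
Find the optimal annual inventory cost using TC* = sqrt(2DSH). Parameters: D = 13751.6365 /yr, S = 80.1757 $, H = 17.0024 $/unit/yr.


2*D*S*H = 37491893.0321
TC* = sqrt(37491893.0321) = 6123.0624

6123.0624 $/yr


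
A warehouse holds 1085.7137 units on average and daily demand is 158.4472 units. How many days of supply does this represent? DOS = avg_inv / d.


DOS = 1085.7137 / 158.4472 = 6.8522

6.8522 days


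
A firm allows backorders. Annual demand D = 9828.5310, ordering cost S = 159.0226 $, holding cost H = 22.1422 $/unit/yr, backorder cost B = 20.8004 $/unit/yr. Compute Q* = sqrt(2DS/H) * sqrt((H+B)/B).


sqrt(2DS/H) = 375.7321
sqrt((H+B)/B) = 1.4368
Q* = 375.7321 * 1.4368 = 539.8669

539.8669 units


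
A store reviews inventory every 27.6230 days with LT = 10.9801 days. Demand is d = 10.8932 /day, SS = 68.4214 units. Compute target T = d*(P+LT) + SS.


P + LT = 38.6031
d*(P+LT) = 10.8932 * 38.6031 = 420.5113
T = 420.5113 + 68.4214 = 488.9327

488.9327 units


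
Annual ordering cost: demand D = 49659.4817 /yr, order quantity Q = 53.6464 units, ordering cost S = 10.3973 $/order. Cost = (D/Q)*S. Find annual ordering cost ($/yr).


Number of orders = D/Q = 925.6815
Cost = 925.6815 * 10.3973 = 9624.5886

9624.5886 $/yr


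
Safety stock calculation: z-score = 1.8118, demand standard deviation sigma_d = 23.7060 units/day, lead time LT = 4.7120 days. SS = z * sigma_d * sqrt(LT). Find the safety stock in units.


sqrt(LT) = sqrt(4.7120) = 2.1707
SS = 1.8118 * 23.7060 * 2.1707 = 93.2333

93.2333 units


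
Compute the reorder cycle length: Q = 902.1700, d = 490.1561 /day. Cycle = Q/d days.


Cycle = 902.1700 / 490.1561 = 1.8406

1.8406 days


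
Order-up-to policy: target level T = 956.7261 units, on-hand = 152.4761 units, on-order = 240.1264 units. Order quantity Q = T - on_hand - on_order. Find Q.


Inventory position = OH + OO = 152.4761 + 240.1264 = 392.6025
Q = 956.7261 - 392.6025 = 564.1236

564.1236 units


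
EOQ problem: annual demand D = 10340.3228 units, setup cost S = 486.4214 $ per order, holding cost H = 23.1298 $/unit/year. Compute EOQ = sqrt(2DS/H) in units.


2*D*S = 2 * 10340.3228 * 486.4214 = 10059508.5857
2*D*S/H = 434915.5023
EOQ = sqrt(434915.5023) = 659.4812

659.4812 units


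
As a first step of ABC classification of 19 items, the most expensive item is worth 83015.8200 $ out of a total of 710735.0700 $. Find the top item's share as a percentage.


Top item = 83015.8200
Total = 710735.0700
Percentage = 83015.8200 / 710735.0700 * 100 = 11.6803

11.6803%


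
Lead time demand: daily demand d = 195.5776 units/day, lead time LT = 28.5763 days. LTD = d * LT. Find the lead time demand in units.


LTD = 195.5776 * 28.5763 = 5588.8842

5588.8842 units


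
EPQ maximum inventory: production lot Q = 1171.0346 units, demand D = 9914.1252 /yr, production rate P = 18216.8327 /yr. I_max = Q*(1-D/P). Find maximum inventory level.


D/P = 0.5442
1 - D/P = 0.4558
I_max = 1171.0346 * 0.4558 = 533.7238

533.7238 units


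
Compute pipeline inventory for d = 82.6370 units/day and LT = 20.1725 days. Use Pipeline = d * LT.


Pipeline = 82.6370 * 20.1725 = 1666.9949

1666.9949 units


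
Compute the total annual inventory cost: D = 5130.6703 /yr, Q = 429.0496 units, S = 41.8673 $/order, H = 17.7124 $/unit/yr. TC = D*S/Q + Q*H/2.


Ordering cost = D*S/Q = 500.6585
Holding cost = Q*H/2 = 3799.7491
TC = 500.6585 + 3799.7491 = 4300.4075

4300.4075 $/yr


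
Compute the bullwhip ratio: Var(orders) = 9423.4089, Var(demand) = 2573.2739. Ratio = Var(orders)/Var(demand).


BW = 9423.4089 / 2573.2739 = 3.6620

3.6620


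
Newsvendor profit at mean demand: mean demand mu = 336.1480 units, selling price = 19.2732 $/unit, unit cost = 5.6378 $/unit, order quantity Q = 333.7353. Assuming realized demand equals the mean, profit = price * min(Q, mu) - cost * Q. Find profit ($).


Sales at mu = min(333.7353, 336.1480) = 333.7353
Revenue = 19.2732 * 333.7353 = 6432.1472
Total cost = 5.6378 * 333.7353 = 1881.5329
Profit = 6432.1472 - 1881.5329 = 4550.6143

4550.6143 $


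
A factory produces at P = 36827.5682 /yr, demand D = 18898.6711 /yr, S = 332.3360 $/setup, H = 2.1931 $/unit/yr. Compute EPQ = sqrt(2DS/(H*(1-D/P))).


1 - D/P = 1 - 0.5132 = 0.4868
H*(1-D/P) = 1.0677
2DS = 12561417.5174
EPQ = sqrt(11765210.0120) = 3430.0452

3430.0452 units


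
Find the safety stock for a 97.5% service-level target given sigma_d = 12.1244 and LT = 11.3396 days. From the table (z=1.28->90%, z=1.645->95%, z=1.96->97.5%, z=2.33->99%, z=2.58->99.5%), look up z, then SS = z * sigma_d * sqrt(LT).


From the table, SL = 97.5% corresponds to z = 1.96
sqrt(LT) = sqrt(11.3396) = 3.3674
SS = 1.96 * 12.1244 * 3.3674 = 80.0231

80.0231 units


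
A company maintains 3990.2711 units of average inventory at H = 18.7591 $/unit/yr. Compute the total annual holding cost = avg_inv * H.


Cost = 3990.2711 * 18.7591 = 74853.8946

74853.8946 $/yr


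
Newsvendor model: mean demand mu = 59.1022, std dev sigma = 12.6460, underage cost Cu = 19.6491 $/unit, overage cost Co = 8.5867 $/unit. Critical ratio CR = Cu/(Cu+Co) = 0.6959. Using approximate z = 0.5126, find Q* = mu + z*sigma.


CR = Cu/(Cu+Co) = 19.6491/(19.6491+8.5867) = 0.6959
z = 0.5126
Q* = 59.1022 + 0.5126 * 12.6460 = 65.5845

65.5845 units


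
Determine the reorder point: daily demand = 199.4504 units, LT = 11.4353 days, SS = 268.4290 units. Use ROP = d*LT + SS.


d*LT = 199.4504 * 11.4353 = 2280.7752
ROP = 2280.7752 + 268.4290 = 2549.2042

2549.2042 units


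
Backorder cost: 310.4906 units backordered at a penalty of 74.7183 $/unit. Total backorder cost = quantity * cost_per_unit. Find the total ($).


Total = 310.4906 * 74.7183 = 23199.3298

23199.3298 $


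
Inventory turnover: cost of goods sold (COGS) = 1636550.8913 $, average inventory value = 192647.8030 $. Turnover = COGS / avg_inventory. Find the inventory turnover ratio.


Turnover = 1636550.8913 / 192647.8030 = 8.4950

8.4950
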